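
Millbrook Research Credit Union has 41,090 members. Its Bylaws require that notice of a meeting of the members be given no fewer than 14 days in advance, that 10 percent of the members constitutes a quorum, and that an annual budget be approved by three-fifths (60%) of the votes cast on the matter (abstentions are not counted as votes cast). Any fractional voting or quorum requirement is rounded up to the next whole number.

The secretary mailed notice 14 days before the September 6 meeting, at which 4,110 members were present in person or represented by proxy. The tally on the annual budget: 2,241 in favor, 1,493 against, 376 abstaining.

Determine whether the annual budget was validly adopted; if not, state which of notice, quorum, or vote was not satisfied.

Valid — all requirements satisfied.

Notice: 14 days given; 14 required. Satisfied.
Quorum: 10% of 41,090 = 4,109; 4,110 present. Satisfied.
Vote: requires three-fifths of the votes cast (4,110 − 376 abstaining = 3,734); 3/5 of 3734 = 2240.40, rounded up to 2241, so 2,241 needed; 2,241 in favor. Satisfied.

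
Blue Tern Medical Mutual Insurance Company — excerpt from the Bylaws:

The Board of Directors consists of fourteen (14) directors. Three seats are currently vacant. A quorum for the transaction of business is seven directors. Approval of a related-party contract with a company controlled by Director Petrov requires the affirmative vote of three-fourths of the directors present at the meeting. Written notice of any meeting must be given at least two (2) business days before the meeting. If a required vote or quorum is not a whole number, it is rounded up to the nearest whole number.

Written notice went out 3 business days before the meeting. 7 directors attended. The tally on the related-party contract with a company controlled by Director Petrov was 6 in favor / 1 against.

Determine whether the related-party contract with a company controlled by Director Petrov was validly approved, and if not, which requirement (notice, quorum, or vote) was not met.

Notice: 3 business days given; 2 required (3 ≥ 2). Satisfied.
Quorum: 7 present; quorum is 7. Satisfied.
Vote: the related-party contract with a company controlled by Director Petrov requires three-fourths of the directors present (7). 3/4 of 7 = 5.25, rounded up to 6, so 6 affirmative votes are needed; 6 voted in favor. Satisfied.

Valid — all requirements satisfied.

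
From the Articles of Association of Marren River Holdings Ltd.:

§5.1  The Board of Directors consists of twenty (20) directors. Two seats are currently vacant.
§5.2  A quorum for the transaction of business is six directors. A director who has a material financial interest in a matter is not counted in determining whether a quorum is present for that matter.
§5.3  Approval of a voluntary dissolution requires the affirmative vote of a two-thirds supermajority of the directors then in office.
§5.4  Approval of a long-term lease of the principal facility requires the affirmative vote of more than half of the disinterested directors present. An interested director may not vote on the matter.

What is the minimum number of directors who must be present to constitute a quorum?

6

The quorum is fixed at 6.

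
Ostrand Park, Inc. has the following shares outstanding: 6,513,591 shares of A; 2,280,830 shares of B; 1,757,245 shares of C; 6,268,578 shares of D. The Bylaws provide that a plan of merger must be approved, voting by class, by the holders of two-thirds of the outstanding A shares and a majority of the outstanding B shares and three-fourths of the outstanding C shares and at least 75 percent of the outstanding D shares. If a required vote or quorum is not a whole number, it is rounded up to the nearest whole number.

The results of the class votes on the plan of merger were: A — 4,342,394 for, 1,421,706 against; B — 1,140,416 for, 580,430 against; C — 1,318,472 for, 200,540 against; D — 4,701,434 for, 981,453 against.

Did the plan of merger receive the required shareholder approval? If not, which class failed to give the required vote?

Approved — every class gave the required vote.

A: 2/3 of 6513591 = 4342394; 4,342,394 required, 4,342,394 in favor — approved.
B: a majority of 2280830 is 1140416; 1,140,416 required, 1,140,416 in favor — approved.
C: 3/4 of 1757245 = 1317933.75, rounded up to 1317934; 1,317,934 required, 1,318,472 in favor — approved.
D: 3/4 of 6268578 = 4701433.50, rounded up to 4701434; 4,701,434 required, 4,701,434 in favor — approved.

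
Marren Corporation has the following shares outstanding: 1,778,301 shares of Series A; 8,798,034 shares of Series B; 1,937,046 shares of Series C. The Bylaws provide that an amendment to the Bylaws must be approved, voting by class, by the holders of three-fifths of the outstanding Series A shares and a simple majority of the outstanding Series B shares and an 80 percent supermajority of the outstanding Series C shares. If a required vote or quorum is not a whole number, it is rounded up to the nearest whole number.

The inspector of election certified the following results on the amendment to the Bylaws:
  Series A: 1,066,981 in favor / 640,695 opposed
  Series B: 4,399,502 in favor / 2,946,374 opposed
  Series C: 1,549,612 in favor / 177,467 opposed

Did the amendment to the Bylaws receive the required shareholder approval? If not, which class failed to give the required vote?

Series A: 3/5 of 1778301 = 1066980.60, rounded up to 1066981; 1,066,981 required, 1,066,981 in favor — approved.
Series B: a majority of 8798034 is 4399018; 4,399,018 required, 4,399,502 in favor — approved.
Series C: 4/5 of 1937046 = 1549636.80, rounded up to 1549637; 1,549,637 required, 1,549,612 in favor — not approved.

Not approved — the Series C shares did not give the required vote.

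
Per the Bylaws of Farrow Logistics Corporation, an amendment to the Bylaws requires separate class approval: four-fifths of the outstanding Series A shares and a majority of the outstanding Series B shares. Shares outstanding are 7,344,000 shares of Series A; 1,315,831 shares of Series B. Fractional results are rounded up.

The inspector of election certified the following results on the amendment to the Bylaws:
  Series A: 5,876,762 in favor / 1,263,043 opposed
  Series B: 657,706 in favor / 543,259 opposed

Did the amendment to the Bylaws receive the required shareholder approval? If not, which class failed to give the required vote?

Series A: 4/5 of 7344000 = 5875200; 5,875,200 required, 5,876,762 in favor — approved.
Series B: a majority of 1315831 is 657916; 657,916 required, 657,706 in favor — not approved.

Not approved — the Series B shares did not give the required vote.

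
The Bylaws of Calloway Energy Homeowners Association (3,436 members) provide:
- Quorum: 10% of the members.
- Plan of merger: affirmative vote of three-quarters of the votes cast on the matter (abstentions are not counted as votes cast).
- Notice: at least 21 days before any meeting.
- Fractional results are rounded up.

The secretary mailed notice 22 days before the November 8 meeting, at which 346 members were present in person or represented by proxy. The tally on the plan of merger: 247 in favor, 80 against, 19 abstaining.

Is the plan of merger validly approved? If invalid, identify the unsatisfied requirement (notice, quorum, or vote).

Notice: 22 days given; 21 required. Satisfied.
Quorum: 10% of 3,436 = 343.60, rounded up to 344; 346 present. Satisfied.
Vote: requires three-fourths of the votes cast (346 − 19 abstaining = 327); 3/4 of 327 = 245.25, rounded up to 246, so 246 needed; 247 in favor. Satisfied.

Valid — all requirements satisfied.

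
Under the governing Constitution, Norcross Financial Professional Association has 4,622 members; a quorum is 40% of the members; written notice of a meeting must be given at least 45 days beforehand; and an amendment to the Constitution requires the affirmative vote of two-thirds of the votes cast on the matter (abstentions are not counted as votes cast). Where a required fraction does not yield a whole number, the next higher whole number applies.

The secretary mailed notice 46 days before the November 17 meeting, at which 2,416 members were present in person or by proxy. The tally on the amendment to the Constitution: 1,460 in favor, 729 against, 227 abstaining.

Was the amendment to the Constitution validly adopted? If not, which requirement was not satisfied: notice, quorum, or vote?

Valid — all requirements satisfied.

Notice: 46 days given; 45 required. Satisfied.
Quorum: 40% of 4,622 = 1,848.80, rounded up to 1,849; 2,416 present. Satisfied.
Vote: requires two-thirds of the votes cast (2,416 − 227 abstaining = 2,189); 2/3 of 2189 = 1459.33, rounded up to 1460, so 1,460 needed; 1,460 in favor. Satisfied.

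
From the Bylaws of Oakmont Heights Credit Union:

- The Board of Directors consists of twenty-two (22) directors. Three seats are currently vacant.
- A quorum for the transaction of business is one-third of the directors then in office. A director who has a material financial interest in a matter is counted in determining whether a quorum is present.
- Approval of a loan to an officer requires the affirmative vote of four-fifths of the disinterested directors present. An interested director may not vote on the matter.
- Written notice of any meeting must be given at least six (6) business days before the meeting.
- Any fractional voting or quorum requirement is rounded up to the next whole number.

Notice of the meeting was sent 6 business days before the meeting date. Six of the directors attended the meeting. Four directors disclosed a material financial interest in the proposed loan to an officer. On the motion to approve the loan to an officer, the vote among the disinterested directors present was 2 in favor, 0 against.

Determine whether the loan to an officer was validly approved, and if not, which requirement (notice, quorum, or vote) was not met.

Invalid — quorum requirement not satisfied.

Notice: 6 business days given; 6 required (6 ≥ 6). Satisfied.
Quorum: 6 present (interested directors count toward quorum); quorum is 7. Not satisfied.
Vote: the loan to an officer requires four-fifths of the disinterested directors present (6 − 4 = 2). 4/5 of 2 = 1.60, rounded up to 2, so 2 affirmative votes are needed; 2 voted in favor. Satisfied. (Moot — without a quorum no business can be validly transacted.)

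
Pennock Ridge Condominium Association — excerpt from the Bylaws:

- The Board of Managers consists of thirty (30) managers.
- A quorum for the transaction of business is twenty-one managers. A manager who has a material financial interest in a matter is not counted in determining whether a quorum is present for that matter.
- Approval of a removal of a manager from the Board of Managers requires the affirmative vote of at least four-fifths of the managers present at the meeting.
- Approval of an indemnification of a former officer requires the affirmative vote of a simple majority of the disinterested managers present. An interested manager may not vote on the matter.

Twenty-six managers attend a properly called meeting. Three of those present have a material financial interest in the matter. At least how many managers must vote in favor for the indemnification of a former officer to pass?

12

The indemnification of a former officer requires a majority of the disinterested managers present (26 − 3 = 23).
A majority of 23 is 12.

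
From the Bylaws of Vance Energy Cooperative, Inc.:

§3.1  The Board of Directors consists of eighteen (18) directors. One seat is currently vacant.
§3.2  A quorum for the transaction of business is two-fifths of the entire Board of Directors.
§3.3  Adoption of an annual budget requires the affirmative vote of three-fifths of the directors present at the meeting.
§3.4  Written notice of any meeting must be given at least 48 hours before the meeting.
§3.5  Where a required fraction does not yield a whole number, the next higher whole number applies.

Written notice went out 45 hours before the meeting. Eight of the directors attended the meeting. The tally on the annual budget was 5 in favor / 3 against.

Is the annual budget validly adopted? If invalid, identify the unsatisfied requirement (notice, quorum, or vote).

Notice: 45 hours given; 48 required (45 < 48). Not satisfied.
Quorum: 8 present; quorum is 8. Satisfied.
Vote: the annual budget requires three-fifths of the directors present (8). 3/5 of 8 = 4.80, rounded up to 5, so 5 affirmative votes are needed; 5 voted in favor. Satisfied.

Invalid — notice requirement not satisfied.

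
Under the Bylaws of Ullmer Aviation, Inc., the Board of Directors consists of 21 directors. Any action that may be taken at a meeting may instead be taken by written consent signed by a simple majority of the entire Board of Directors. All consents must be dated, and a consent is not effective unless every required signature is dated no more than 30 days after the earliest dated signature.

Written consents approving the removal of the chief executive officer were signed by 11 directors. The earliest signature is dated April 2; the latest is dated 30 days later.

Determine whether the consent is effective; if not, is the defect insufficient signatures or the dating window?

Signatures required: a simple majority of 21 — a majority of 21 is 11, so 11 needed; 11 signed. Sufficient.
Dating window: the latest signature is 30 days after the earliest; the limit is 30 days. Within the window.

Effective — both the signature and dating-window requirements are satisfied.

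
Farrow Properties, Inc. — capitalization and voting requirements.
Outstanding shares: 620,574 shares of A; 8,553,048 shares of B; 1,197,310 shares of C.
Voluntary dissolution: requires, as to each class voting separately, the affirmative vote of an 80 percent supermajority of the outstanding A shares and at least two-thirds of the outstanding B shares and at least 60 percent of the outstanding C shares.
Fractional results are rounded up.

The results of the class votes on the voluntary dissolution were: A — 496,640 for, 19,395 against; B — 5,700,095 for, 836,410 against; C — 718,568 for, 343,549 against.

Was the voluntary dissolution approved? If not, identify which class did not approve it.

A: 4/5 of 620574 = 496459.20, rounded up to 496460; 496,460 required, 496,640 in favor — approved.
B: 2/3 of 8553048 = 5702032; 5,702,032 required, 5,700,095 in favor — not approved.
C: 3/5 of 1197310 = 718386; 718,386 required, 718,568 in favor — approved.

Not approved — the B shares did not give the required vote.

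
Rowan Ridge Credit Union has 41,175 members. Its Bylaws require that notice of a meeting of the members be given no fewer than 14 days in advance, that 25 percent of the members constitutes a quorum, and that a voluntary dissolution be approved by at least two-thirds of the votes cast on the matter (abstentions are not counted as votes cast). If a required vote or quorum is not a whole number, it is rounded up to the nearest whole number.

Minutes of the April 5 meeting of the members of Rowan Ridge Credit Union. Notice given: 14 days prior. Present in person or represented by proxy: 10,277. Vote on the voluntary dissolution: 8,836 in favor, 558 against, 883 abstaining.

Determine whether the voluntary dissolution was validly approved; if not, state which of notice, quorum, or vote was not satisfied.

Invalid — quorum requirement not satisfied.

Notice: 14 days given; 14 required. Satisfied.
Quorum: 25% of 41,175 = 10,293.75, rounded up to 10,294; 10,277 present. Not satisfied.
Vote: requires two-thirds of the votes cast (10,277 − 883 abstaining = 9,394); 2/3 of 9394 = 6262.67, rounded up to 6263, so 6,263 needed; 8,836 in favor. Satisfied.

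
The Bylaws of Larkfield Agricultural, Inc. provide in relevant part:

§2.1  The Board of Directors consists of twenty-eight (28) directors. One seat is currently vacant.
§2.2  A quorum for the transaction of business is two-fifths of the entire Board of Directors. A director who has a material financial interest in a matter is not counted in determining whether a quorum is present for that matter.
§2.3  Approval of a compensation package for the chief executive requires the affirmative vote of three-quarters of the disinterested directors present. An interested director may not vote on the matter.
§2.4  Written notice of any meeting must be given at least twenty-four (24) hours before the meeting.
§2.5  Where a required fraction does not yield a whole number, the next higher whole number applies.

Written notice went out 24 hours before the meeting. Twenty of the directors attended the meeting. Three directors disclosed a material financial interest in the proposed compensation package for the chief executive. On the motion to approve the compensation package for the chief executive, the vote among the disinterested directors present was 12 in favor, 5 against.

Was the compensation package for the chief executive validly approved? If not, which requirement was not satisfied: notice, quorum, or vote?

Invalid — vote requirement not satisfied.

Notice: 24 hours given; 24 required (24 ≥ 24). Satisfied.
Quorum: 20 present, but the 3 interested directors do not count, leaving 17. Quorum is 12. Satisfied.
Vote: the compensation package for the chief executive requires three-fourths of the disinterested directors present (20 − 3 = 17). 3/4 of 17 = 12.75, rounded up to 13, so 13 affirmative votes are needed; 12 voted in favor. Not satisfied.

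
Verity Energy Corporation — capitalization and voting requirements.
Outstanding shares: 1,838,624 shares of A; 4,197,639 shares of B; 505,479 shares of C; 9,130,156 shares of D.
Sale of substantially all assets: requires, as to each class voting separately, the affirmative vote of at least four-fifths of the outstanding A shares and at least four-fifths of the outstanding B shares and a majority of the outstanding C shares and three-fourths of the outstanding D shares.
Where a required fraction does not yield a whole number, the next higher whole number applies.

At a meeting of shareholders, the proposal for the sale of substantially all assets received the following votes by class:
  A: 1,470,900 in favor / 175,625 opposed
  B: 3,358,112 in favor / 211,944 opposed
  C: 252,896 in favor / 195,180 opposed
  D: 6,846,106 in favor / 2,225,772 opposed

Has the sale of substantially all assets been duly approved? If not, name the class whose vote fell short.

A: 4/5 of 1838624 = 1470899.20, rounded up to 1470900; 1,470,900 required, 1,470,900 in favor — approved.
B: 4/5 of 4197639 = 3358111.20, rounded up to 3358112; 3,358,112 required, 3,358,112 in favor — approved.
C: a majority of 505479 is 252740; 252,740 required, 252,896 in favor — approved.
D: 3/4 of 9130156 = 6847617; 6,847,617 required, 6,846,106 in favor — not approved.

Not approved — the D shares did not give the required vote.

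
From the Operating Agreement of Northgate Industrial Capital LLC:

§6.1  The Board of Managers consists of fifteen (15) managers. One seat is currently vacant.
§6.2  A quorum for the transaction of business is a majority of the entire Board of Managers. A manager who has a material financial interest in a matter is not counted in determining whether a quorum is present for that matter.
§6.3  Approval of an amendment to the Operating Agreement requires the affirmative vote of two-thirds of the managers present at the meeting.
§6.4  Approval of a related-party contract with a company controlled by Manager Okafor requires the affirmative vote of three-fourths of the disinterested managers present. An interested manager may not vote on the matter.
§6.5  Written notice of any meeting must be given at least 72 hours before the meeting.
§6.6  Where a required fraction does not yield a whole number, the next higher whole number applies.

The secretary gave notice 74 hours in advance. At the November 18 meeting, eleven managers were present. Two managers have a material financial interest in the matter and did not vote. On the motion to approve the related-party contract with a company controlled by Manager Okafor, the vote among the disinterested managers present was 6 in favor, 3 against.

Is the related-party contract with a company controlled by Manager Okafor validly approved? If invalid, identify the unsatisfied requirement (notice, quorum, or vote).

Invalid — vote requirement not satisfied.

Notice: 74 hours given; 72 required (74 ≥ 72). Satisfied.
Quorum: 11 present, but the 2 interested managers do not count, leaving 9. Quorum is 8. Satisfied.
Vote: the related-party contract with a company controlled by Manager Okafor requires three-fourths of the disinterested managers present (11 − 2 = 9). 3/4 of 9 = 6.75, rounded up to 7, so 7 affirmative votes are needed; 6 voted in favor. Not satisfied.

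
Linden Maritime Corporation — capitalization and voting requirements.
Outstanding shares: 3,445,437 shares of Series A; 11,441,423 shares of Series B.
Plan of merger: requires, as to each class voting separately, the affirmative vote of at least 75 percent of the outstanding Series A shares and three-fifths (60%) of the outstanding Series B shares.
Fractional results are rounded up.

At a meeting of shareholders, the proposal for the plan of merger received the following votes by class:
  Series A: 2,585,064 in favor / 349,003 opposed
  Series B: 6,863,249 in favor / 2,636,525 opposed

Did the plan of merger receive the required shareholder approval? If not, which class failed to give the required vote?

Series A: 3/4 of 3445437 = 2584077.75, rounded up to 2584078; 2,584,078 required, 2,585,064 in favor — approved.
Series B: 3/5 of 11441423 = 6864853.80, rounded up to 6864854; 6,864,854 required, 6,863,249 in favor — not approved.

Not approved — the Series B shares did not give the required vote.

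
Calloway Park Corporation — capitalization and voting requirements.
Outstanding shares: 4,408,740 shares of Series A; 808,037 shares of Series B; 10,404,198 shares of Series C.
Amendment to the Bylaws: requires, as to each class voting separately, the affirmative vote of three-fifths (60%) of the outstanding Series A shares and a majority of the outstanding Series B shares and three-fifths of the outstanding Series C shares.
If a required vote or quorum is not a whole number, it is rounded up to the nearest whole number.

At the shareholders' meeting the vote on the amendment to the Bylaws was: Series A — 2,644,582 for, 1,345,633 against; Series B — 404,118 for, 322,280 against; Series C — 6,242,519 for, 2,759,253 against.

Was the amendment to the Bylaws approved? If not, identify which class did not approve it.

Not approved — the Series A shares did not give the required vote.

Series A: 3/5 of 4408740 = 2645244; 2,645,244 required, 2,644,582 in favor — not approved.
Series B: a majority of 808037 is 404019; 404,019 required, 404,118 in favor — approved.
Series C: 3/5 of 10404198 = 6242518.80, rounded up to 6242519; 6,242,519 required, 6,242,519 in favor — approved.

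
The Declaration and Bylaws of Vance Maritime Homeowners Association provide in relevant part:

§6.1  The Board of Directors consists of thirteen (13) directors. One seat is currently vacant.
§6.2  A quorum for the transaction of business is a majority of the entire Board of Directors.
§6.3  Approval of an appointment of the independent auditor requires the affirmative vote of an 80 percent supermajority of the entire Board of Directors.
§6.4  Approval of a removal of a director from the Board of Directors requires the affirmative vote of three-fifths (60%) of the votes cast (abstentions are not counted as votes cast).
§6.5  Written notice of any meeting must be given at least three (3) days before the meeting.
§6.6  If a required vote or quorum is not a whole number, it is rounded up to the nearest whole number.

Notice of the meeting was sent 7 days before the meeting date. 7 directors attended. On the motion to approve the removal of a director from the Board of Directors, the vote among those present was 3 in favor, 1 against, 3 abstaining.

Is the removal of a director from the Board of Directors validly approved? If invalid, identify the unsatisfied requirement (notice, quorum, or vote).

Valid — all requirements satisfied.

Notice: 7 days given; 3 required (7 ≥ 3). Satisfied.
Quorum: 7 present; quorum is 7. Satisfied.
Vote: the removal of a director from the Board of Directors requires three-fifths of the votes cast (7 present − 3 abstaining = 4). 3/5 of 4 = 2.40, rounded up to 3, so 3 affirmative votes are needed; 3 voted in favor. Satisfied.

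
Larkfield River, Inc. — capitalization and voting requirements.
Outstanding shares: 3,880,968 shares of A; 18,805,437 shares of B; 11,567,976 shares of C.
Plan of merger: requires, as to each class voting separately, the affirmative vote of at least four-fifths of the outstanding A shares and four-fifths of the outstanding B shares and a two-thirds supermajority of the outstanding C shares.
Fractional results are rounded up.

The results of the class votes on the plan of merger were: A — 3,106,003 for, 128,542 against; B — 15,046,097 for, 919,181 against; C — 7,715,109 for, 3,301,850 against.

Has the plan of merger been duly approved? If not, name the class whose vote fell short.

A: 4/5 of 3880968 = 3104774.40, rounded up to 3104775; 3,104,775 required, 3,106,003 in favor — approved.
B: 4/5 of 18805437 = 15044349.60, rounded up to 15044350; 15,044,350 required, 15,046,097 in favor — approved.
C: 2/3 of 11567976 = 7711984; 7,711,984 required, 7,715,109 in favor — approved.

Approved — every class gave the required vote.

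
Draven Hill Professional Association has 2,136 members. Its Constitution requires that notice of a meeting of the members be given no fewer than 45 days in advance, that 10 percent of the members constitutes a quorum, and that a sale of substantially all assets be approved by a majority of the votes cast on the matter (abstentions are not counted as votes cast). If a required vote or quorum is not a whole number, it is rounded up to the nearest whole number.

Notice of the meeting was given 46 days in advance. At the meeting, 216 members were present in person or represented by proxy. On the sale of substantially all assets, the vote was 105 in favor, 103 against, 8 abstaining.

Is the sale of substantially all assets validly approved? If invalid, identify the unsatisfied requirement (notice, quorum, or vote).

Valid — all requirements satisfied.

Notice: 46 days given; 45 required. Satisfied.
Quorum: 10% of 2,136 = 213.60, rounded up to 214; 216 present. Satisfied.
Vote: requires a majority of the votes cast (216 − 8 abstaining = 208); a majority of 208 is 105, so 105 needed; 105 in favor. Satisfied.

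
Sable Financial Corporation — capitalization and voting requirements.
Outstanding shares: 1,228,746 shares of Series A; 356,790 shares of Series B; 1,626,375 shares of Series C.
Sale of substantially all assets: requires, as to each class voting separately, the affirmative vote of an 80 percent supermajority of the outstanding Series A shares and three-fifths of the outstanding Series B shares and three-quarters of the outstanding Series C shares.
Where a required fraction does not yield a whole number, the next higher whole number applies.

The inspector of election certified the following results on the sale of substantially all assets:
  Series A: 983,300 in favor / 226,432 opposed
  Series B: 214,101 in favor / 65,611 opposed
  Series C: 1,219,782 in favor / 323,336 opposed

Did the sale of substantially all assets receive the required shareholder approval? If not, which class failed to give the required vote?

Approved — every class gave the required vote.

Series A: 4/5 of 1228746 = 982996.80, rounded up to 982997; 982,997 required, 983,300 in favor — approved.
Series B: 3/5 of 356790 = 214074; 214,074 required, 214,101 in favor — approved.
Series C: 3/4 of 1626375 = 1219781.25, rounded up to 1219782; 1,219,782 required, 1,219,782 in favor — approved.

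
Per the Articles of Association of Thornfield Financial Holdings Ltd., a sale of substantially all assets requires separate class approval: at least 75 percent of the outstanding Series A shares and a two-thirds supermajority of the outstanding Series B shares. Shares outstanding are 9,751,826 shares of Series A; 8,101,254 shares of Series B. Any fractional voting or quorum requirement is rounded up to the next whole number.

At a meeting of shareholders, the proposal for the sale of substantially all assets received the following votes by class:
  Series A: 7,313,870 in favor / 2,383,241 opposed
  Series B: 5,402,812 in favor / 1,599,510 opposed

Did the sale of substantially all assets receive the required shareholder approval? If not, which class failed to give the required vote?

Series A: 3/4 of 9751826 = 7313869.50, rounded up to 7313870; 7,313,870 required, 7,313,870 in favor — approved.
Series B: 2/3 of 8101254 = 5400836; 5,400,836 required, 5,402,812 in favor — approved.

Approved — every class gave the required vote.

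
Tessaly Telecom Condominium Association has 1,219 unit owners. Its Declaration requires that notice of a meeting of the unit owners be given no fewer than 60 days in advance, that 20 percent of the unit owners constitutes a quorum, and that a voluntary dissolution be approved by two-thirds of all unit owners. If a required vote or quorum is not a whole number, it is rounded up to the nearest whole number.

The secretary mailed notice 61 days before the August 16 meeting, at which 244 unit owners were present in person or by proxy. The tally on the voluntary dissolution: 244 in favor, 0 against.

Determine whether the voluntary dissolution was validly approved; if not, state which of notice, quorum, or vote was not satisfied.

Notice: 61 days given; 60 required. Satisfied.
Quorum: 20% of 1,219 = 243.80, rounded up to 244; 244 present. Satisfied.
Vote: requires two-thirds of all unit owners (1,219); 2/3 of 1219 = 812.67, rounded up to 813, so 813 needed; 244 in favor. Not satisfied.

Invalid — vote requirement not satisfied.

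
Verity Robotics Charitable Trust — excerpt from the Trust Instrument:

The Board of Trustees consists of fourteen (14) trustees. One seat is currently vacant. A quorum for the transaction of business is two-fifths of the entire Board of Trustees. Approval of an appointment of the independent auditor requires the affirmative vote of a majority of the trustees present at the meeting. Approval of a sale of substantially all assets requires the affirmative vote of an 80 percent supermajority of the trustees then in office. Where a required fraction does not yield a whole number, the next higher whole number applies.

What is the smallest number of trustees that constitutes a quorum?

2/5 of 14 = 5.60, rounded up to 6.

6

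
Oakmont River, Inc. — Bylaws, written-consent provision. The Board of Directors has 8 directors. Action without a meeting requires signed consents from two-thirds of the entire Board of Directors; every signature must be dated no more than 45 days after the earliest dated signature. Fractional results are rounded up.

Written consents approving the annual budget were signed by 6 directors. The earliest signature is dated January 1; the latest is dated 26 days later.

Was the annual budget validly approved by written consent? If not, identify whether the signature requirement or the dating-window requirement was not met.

Effective — both the signature and dating-window requirements are satisfied.

Signatures required: two-thirds of 8 — 2/3 of 8 = 5.33, rounded up to 6, so 6 needed; 6 signed. Sufficient.
Dating window: the latest signature is 26 days after the earliest; the limit is 45 days. Within the window.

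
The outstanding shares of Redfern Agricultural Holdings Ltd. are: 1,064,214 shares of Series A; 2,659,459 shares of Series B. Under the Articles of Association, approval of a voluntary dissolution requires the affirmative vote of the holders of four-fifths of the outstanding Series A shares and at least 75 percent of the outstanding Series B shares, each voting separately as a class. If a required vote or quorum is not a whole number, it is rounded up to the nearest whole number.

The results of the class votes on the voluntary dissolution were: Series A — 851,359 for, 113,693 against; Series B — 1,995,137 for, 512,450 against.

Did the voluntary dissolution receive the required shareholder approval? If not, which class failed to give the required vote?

Not approved — the Series A shares did not give the required vote.

Series A: 4/5 of 1064214 = 851371.20, rounded up to 851372; 851,372 required, 851,359 in favor — not approved.
Series B: 3/4 of 2659459 = 1994594.25, rounded up to 1994595; 1,994,595 required, 1,995,137 in favor — approved.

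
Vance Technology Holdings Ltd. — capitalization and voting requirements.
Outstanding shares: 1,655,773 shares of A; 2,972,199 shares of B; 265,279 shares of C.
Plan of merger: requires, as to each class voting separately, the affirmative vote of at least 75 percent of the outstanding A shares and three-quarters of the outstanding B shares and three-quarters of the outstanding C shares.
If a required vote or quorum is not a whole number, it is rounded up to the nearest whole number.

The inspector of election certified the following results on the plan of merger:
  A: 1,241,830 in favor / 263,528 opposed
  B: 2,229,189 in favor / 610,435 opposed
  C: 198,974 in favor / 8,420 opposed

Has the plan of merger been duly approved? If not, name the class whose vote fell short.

A: 3/4 of 1655773 = 1241829.75, rounded up to 1241830; 1,241,830 required, 1,241,830 in favor — approved.
B: 3/4 of 2972199 = 2229149.25, rounded up to 2229150; 2,229,150 required, 2,229,189 in favor — approved.
C: 3/4 of 265279 = 198959.25, rounded up to 198960; 198,960 required, 198,974 in favor — approved.

Approved — every class gave the required vote.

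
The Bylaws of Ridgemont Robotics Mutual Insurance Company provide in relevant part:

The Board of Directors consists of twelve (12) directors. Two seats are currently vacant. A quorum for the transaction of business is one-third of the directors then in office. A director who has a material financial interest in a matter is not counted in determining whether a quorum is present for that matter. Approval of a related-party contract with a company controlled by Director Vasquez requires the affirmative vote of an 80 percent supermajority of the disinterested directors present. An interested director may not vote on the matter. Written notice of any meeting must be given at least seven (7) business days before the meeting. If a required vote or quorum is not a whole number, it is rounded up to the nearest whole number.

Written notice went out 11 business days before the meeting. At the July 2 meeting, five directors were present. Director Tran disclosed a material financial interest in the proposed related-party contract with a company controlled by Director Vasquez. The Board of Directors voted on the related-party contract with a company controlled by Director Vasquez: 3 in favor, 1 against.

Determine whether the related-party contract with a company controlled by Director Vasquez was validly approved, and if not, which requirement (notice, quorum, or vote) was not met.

Invalid — vote requirement not satisfied.

Notice: 11 business days given; 7 required (11 ≥ 7). Satisfied.
Quorum: 5 present, but the 1 interested director does not count, leaving 4. Quorum is 4. Satisfied.
Vote: the related-party contract with a company controlled by Director Vasquez requires four-fifths of the disinterested directors present (5 − 1 = 4). 4/5 of 4 = 3.20, rounded up to 4, so 4 affirmative votes are needed; 3 voted in favor. Not satisfied.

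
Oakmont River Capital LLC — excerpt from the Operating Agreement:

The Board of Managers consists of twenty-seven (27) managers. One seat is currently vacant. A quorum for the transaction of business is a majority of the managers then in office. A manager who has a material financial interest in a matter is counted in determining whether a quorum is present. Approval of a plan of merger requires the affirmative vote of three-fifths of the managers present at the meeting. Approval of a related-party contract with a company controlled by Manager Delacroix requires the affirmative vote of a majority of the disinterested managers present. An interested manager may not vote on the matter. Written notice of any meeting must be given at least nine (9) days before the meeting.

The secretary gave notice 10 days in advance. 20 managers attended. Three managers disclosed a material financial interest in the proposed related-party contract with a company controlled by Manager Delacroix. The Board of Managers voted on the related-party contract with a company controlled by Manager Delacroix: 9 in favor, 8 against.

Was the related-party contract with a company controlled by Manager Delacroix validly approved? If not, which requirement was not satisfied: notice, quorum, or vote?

Notice: 10 days given; 9 required (10 ≥ 9). Satisfied.
Quorum: 20 present (interested managers count toward quorum); quorum is 14. Satisfied.
Vote: the related-party contract with a company controlled by Manager Delacroix requires a majority of the disinterested managers present (20 − 3 = 17). A majority of 17 is 9, so 9 affirmative votes are needed; 9 voted in favor. Satisfied.

Valid — all requirements satisfied.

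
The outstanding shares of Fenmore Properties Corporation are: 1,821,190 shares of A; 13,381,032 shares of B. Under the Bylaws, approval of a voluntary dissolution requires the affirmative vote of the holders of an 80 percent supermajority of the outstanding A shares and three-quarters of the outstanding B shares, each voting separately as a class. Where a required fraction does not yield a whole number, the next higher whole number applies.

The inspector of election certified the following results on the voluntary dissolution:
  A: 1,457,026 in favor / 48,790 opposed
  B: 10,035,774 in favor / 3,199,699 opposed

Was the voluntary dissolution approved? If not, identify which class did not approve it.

Approved — every class gave the required vote.

A: 4/5 of 1821190 = 1456952; 1,456,952 required, 1,457,026 in favor — approved.
B: 3/4 of 13381032 = 10035774; 10,035,774 required, 10,035,774 in favor — approved.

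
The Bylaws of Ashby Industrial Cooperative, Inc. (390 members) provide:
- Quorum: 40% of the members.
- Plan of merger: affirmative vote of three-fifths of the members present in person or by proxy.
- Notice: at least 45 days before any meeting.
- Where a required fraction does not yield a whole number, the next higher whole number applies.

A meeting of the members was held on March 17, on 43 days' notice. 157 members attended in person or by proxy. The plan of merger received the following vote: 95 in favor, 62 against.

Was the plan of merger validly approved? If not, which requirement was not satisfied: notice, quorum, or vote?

Notice: 43 days given; 45 required. Not satisfied.
Quorum: 40% of 390 = 156; 157 present. Satisfied.
Vote: requires three-fifths of those present (157); 3/5 of 157 = 94.20, rounded up to 95, so 95 needed; 95 in favor. Satisfied.

Invalid — notice requirement not satisfied.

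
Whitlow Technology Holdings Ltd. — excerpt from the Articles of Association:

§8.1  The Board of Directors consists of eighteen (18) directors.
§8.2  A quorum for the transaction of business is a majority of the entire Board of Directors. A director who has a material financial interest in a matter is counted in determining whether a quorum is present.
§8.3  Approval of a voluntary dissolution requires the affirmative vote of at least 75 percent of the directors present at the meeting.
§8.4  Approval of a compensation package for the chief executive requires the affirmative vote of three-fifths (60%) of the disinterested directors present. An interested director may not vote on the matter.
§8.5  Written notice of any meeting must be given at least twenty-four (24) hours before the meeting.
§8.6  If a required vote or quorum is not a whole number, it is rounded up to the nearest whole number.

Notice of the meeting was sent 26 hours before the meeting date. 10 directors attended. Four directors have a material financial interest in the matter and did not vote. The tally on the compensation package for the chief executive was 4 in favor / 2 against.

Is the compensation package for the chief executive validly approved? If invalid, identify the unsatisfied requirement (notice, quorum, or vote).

Valid — all requirements satisfied.

Notice: 26 hours given; 24 required (26 ≥ 24). Satisfied.
Quorum: 10 present (interested directors count toward quorum); quorum is 10. Satisfied.
Vote: the compensation package for the chief executive requires three-fifths of the disinterested directors present (10 − 4 = 6). 3/5 of 6 = 3.60, rounded up to 4, so 4 affirmative votes are needed; 4 voted in favor. Satisfied.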